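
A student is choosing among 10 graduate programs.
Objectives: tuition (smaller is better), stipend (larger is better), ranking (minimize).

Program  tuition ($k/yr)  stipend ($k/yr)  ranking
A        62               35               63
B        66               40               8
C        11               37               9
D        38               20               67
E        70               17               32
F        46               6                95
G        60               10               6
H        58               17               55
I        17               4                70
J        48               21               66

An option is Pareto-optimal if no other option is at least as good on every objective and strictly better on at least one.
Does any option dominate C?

No

A: worse on tuition (62 vs 11).
B: worse on tuition (66 vs 11).
D: worse on tuition (38 vs 11).
E: worse on tuition (70 vs 11).
F: worse on tuition (46 vs 11).
G: worse on tuition (60 vs 11).
H: worse on tuition (58 vs 11).
I: worse on tuition (17 vs 11).
J: worse on tuition (48 vs 11).
No option is at least as good as C on every objective and strictly better on one.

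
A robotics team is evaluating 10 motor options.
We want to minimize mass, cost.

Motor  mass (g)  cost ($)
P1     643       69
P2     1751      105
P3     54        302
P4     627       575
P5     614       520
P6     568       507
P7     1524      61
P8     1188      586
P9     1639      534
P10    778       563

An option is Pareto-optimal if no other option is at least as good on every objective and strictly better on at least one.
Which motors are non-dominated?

P1: not dominated.
P2: dominated by P1 (mass 643≤1751, cost 69≤105).
P3: not dominated (best mass).
P4: dominated by P3 (mass 54≤627, cost 302≤575).
P5: dominated by P3 (mass 54≤614, cost 302≤520).
P6: dominated by P3 (mass 54≤568, cost 302≤507).
P7: not dominated (best cost).
P8: dominated by P1 (mass 643≤1188, cost 69≤586).
P9: dominated by P1 (mass 643≤1639, cost 69≤534).
P10: dominated by P1 (mass 643≤778, cost 69≤563).

P1, P3, P7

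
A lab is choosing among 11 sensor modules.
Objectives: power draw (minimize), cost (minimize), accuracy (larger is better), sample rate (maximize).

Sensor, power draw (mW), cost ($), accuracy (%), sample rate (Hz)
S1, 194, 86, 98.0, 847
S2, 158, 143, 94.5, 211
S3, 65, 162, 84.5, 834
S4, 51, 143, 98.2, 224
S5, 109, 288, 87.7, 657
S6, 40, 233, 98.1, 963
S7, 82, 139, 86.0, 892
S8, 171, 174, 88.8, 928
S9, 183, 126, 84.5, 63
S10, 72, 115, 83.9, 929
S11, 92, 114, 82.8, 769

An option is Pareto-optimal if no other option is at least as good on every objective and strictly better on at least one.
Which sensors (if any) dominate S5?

S6: power draw 40≤109, cost 233≤288, accuracy 98.1≥87.7, sample rate 963≥657 — dominates S5.
Others (S1, S2, S3, S4, S7, S8, S9, S10, S11) are each worse than S5 on at least one objective.

S6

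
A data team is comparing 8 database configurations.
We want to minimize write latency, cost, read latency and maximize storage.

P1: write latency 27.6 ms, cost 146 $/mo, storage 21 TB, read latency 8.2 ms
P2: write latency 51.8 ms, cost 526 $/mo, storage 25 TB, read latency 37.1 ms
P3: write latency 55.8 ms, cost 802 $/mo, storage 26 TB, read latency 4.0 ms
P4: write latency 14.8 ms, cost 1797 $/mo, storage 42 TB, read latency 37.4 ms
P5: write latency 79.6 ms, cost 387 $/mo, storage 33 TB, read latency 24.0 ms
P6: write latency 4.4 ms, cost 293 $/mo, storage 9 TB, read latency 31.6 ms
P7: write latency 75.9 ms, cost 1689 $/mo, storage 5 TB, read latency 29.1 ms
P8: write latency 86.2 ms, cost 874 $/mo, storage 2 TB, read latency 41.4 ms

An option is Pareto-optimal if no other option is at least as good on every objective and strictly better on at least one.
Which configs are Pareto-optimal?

P1: not dominated (best cost).
P2: not dominated.
P3: not dominated (best read latency).
P4: not dominated (best storage).
P5: not dominated.
P6: not dominated (best write latency).
P7: dominated by P1 (write latency 27.6≤75.9, cost 146≤1689, storage 21≥5, read latency 8.2≤29.1).
P8: dominated by P1 (write latency 27.6≤86.2, cost 146≤874, storage 21≥2, read latency 8.2≤41.4).

P1, P2, P3, P4, P5, P6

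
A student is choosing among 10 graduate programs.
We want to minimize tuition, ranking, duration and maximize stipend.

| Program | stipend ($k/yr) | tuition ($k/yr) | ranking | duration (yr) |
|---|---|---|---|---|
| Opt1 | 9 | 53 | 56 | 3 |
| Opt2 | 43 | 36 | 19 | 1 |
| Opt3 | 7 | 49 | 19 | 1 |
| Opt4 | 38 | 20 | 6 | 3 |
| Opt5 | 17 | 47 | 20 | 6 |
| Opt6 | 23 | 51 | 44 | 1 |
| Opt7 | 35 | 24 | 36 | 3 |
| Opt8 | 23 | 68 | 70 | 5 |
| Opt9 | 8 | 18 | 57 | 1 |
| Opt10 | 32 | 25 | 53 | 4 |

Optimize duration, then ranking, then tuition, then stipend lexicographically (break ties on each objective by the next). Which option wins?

Opt2

First minimize duration: best is 1, kept {Opt2, Opt3, Opt6, Opt9}.
Then minimize ranking: best is 19, kept {Opt2, Opt3}.
Then minimize tuition: best is 36, kept {Opt2}.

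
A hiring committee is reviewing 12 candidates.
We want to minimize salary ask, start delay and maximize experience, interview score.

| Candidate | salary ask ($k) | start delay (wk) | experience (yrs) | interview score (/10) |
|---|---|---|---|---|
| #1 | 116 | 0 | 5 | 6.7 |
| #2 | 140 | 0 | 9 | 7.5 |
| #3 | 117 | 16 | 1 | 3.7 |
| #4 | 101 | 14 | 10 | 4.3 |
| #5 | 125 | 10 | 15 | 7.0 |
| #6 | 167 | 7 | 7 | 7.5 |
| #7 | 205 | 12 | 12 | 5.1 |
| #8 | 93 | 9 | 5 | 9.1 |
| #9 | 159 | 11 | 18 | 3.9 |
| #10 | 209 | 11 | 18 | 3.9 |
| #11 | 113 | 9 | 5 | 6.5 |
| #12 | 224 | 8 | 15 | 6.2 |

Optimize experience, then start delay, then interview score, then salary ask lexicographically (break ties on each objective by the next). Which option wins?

First maximize experience: best is 18, kept {#9, #10}.
Then minimize start delay: best is 11, kept {#9, #10}.
Then maximize interview score: best is 3.9, kept {#9, #10}.
Then minimize salary ask: best is 159, kept {#9}.

#9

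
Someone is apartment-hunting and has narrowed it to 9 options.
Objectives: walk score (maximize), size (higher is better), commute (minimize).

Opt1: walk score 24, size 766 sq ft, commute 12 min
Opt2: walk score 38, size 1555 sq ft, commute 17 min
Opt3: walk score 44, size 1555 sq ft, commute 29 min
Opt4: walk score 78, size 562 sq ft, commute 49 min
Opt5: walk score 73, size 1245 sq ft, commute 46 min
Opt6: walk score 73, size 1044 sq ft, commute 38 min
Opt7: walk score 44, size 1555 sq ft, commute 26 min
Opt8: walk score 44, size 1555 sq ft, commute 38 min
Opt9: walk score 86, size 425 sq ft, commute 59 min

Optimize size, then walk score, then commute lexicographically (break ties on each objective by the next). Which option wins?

Opt7

First maximize size: best is 1555, kept {Opt2, Opt3, Opt7, Opt8}.
Then maximize walk score: best is 44, kept {Opt3, Opt7, Opt8}.
Then minimize commute: best is 26, kept {Opt7}.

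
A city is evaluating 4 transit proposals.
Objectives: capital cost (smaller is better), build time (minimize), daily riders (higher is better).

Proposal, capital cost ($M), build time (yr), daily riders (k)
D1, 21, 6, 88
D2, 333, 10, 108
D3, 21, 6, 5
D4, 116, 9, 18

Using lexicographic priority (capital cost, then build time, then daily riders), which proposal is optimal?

First minimize capital cost: best is 21, kept {D1, D3}.
Then minimize build time: best is 6, kept {D1, D3}.
Then maximize daily riders: best is 88, kept {D1}.

D1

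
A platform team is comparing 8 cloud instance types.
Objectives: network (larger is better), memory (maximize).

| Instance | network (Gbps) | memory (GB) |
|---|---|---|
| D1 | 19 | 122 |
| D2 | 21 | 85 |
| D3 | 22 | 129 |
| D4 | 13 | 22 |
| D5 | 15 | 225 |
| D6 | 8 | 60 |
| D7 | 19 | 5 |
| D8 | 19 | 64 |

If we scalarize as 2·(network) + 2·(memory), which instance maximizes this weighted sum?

D5

D1: 2·19 + 2·122 = 282
D2: 2·21 + 2·85 = 212
D3: 2·22 + 2·129 = 302
D4: 2·13 + 2·22 = 70
D5: 2·15 + 2·225 = 480
D6: 2·8 + 2·60 = 136
D7: 2·19 + 2·5 = 48
D8: 2·19 + 2·64 = 166
Highest: D5 at 480.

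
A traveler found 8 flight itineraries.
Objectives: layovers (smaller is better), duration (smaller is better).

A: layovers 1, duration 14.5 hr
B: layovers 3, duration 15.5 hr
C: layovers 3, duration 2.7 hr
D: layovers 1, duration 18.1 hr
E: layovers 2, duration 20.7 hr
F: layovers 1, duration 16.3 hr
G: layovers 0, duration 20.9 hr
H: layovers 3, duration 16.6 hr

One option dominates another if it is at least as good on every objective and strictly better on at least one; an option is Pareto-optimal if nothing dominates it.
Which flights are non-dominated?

A: not dominated.
B: dominated by A (layovers 1≤3, duration 14.5≤15.5).
C: not dominated (best duration).
D: dominated by A (layovers 1≤1, duration 14.5≤18.1).
E: dominated by A (layovers 1≤2, duration 14.5≤20.7).
F: dominated by A (layovers 1≤1, duration 14.5≤16.3).
G: not dominated (best layovers).
H: dominated by A (layovers 1≤3, duration 14.5≤16.6).

A, C, G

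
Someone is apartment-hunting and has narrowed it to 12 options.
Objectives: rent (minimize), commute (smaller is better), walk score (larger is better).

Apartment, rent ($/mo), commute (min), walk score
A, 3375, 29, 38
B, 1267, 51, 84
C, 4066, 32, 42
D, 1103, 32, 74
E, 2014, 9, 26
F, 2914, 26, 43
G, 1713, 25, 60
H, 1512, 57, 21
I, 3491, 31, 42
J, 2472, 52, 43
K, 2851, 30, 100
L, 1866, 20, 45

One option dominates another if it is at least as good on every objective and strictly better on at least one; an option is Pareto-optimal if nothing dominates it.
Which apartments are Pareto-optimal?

A: dominated by F (rent 2914≤3375, commute 26≤29, walk score 43≥38).
B: not dominated.
C: dominated by D (rent 1103≤4066, commute 32≤32, walk score 74≥42).
D: not dominated (best rent).
E: not dominated (best commute).
F: dominated by G (rent 1713≤2914, commute 25≤26, walk score 60≥43).
G: not dominated.
H: dominated by B (rent 1267≤1512, commute 51≤57, walk score 84≥21).
I: dominated by F (rent 2914≤3491, commute 26≤31, walk score 43≥42).
J: dominated by B (rent 1267≤2472, commute 51≤52, walk score 84≥43).
K: not dominated (best walk score).
L: not dominated.

B, D, E, G, K, L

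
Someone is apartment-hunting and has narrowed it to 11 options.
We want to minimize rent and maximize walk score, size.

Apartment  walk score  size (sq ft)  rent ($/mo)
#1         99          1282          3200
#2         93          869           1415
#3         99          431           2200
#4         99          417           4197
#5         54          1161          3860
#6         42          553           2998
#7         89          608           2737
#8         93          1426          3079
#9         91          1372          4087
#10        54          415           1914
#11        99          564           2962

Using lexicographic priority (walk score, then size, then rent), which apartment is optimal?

#1

First maximize walk score: best is 99, kept {#1, #3, #4, #11}.
Then maximize size: best is 1282, kept {#1}.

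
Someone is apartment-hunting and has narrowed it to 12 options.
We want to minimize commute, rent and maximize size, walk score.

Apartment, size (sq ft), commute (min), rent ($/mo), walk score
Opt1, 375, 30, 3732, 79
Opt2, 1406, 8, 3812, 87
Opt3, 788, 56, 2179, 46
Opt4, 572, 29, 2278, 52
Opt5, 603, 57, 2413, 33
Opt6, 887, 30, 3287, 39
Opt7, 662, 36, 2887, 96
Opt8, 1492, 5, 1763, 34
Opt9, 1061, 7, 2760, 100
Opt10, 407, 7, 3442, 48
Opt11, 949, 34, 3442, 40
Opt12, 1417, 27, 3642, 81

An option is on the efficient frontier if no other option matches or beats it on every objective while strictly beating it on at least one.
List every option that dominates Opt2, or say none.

Opt1: worse on size (375 vs 1406).
Opt3: worse on size (788 vs 1406).
Opt4: worse on size (572 vs 1406).
Opt5: worse on size (603 vs 1406).
Opt6: worse on size (887 vs 1406).
Opt7: worse on size (662 vs 1406).
Opt8: worse on walk score (34 vs 87).
Opt9: worse on size (1061 vs 1406).
Opt10: worse on size (407 vs 1406).
Opt11: worse on size (949 vs 1406).
Opt12: worse on commute (27 vs 8).
No option dominates Opt2.

none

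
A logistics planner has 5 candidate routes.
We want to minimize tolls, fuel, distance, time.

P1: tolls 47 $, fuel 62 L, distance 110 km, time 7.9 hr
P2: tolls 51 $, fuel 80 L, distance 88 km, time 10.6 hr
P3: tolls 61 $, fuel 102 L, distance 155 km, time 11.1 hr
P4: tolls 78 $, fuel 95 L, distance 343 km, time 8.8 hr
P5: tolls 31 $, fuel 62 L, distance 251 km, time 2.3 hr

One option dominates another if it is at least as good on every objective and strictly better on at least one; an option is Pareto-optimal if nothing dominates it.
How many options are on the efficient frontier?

P1: not dominated.
P2: not dominated (best distance).
P3: dominated by P1 (tolls 47≤61, fuel 62≤102, distance 110≤155, time 7.9≤11.1).
P4: dominated by P1 (tolls 47≤78, fuel 62≤95, distance 110≤343, time 7.9≤8.8).
P5: not dominated (best tolls).
Pareto-optimal: P1, P2, P5 → 3.

3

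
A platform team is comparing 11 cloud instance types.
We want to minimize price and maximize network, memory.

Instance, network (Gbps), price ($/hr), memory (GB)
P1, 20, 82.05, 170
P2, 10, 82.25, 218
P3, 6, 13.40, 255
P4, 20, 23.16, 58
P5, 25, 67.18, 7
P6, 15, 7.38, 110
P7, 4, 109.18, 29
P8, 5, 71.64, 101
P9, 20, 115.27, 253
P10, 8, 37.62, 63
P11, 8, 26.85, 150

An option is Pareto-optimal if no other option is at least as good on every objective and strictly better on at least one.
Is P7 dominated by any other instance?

P1 vs P7: network 20≥4, price 82.05≤109.18, memory 170≥29 — P1 is at least as good on every objective and strictly better on at least one, so P1 dominates P7.

Yes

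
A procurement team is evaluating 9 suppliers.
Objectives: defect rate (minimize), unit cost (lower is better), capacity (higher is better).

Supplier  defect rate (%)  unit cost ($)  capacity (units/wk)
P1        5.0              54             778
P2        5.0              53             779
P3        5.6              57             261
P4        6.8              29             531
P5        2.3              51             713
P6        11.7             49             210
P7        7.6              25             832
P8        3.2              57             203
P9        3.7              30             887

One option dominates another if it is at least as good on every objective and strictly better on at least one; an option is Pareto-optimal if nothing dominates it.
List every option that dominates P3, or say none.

P1: defect rate 5.0≤5.6, unit cost 54≤57, capacity 778≥261 — dominates P3.
P2: defect rate 5.0≤5.6, unit cost 53≤57, capacity 779≥261 — dominates P3.
P5: defect rate 2.3≤5.6, unit cost 51≤57, capacity 713≥261 — dominates P3.
P9: defect rate 3.7≤5.6, unit cost 30≤57, capacity 887≥261 — dominates P3.
Others (P4, P6, P7, P8) are each worse than P3 on at least one objective.

P1, P2, P5, P9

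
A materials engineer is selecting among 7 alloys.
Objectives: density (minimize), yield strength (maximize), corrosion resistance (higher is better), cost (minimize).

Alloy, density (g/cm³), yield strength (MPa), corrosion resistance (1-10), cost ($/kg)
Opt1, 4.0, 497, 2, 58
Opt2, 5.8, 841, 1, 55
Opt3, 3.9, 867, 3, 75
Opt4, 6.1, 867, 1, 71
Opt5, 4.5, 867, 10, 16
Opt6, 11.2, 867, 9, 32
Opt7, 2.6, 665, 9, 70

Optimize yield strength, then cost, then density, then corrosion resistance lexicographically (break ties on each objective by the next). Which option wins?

Opt5

First maximize yield strength: best is 867, kept {Opt3, Opt4, Opt5, Opt6}.
Then minimize cost: best is 16, kept {Opt5}.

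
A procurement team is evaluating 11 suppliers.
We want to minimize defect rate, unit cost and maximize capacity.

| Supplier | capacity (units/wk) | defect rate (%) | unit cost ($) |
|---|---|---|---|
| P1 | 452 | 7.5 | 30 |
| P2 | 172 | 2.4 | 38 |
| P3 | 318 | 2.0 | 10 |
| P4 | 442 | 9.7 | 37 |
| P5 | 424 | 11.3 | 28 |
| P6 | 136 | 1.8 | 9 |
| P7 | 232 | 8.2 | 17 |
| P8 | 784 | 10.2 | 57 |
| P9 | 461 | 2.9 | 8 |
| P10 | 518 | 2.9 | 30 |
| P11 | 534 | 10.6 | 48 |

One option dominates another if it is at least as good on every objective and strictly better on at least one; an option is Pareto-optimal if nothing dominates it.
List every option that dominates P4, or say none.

P1, P9, P10

P1: capacity 452≥442, defect rate 7.5≤9.7, unit cost 30≤37 — dominates P4.
P9: capacity 461≥442, defect rate 2.9≤9.7, unit cost 8≤37 — dominates P4.
P10: capacity 518≥442, defect rate 2.9≤9.7, unit cost 30≤37 — dominates P4.
Others (P2, P3, P5, P6, P7, P8, P11) are each worse than P4 on at least one objective.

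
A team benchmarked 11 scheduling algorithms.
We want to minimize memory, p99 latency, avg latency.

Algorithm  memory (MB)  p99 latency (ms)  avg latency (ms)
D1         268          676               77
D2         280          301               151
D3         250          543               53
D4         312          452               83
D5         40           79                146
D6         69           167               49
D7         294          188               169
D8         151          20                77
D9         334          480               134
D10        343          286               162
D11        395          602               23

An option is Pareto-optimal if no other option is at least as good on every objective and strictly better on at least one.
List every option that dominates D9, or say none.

D4: memory 312≤334, p99 latency 452≤480, avg latency 83≤134 — dominates D9.
D6: memory 69≤334, p99 latency 167≤480, avg latency 49≤134 — dominates D9.
D8: memory 151≤334, p99 latency 20≤480, avg latency 77≤134 — dominates D9.
Others (D1, D2, D3, D5, D7, D10, D11) are each worse than D9 on at least one objective.

D4, D6, D8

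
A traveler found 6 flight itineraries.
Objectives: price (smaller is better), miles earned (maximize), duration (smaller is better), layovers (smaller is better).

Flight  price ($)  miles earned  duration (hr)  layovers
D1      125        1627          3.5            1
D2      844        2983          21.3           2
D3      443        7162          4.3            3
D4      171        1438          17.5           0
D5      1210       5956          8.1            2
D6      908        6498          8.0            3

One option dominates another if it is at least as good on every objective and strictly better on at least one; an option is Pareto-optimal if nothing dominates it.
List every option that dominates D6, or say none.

D3

D3: price 443≤908, miles earned 7162≥6498, duration 4.3≤8.0, layovers 3≤3 — dominates D6.
Others (D1, D2, D4, D5) are each worse than D6 on at least one objective.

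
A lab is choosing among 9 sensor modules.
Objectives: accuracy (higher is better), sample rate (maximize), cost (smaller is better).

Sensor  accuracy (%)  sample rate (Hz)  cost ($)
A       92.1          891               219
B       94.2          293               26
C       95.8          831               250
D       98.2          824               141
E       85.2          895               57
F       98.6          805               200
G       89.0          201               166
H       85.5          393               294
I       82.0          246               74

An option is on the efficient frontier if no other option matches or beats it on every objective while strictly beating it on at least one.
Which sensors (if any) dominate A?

none

B: worse on sample rate (293 vs 891).
C: worse on sample rate (831 vs 891).
D: worse on sample rate (824 vs 891).
E: worse on accuracy (85.2 vs 92.1).
F: worse on sample rate (805 vs 891).
G: worse on accuracy (89.0 vs 92.1).
H: worse on accuracy (85.5 vs 92.1).
I: worse on accuracy (82.0 vs 92.1).
No option dominates A.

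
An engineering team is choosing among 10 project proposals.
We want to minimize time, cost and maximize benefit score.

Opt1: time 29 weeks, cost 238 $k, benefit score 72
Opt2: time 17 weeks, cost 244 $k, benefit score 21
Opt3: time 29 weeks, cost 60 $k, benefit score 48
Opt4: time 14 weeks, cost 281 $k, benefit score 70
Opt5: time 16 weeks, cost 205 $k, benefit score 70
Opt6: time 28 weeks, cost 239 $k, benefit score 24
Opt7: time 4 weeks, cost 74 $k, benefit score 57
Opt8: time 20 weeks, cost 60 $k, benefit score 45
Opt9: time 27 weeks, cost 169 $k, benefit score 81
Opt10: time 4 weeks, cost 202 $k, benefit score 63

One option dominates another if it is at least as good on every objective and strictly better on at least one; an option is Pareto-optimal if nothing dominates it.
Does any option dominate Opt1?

Opt9 vs Opt1: time 27≤29, cost 169≤238, benefit score 81≥72 — Opt9 is at least as good on every objective and strictly better on at least one, so Opt9 dominates Opt1.

Yes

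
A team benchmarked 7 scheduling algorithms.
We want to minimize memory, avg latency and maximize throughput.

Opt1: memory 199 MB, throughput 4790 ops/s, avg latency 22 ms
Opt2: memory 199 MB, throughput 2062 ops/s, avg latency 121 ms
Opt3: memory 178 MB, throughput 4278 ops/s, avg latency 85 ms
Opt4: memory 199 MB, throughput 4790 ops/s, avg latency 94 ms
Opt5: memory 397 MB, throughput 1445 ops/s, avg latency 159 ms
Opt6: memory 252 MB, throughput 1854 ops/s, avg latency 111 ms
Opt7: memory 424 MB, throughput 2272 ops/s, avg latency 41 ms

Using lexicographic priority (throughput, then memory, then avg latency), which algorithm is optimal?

First maximize throughput: best is 4790, kept {Opt1, Opt4}.
Then minimize memory: best is 199, kept {Opt1, Opt4}.
Then minimize avg latency: best is 22, kept {Opt1}.

Opt1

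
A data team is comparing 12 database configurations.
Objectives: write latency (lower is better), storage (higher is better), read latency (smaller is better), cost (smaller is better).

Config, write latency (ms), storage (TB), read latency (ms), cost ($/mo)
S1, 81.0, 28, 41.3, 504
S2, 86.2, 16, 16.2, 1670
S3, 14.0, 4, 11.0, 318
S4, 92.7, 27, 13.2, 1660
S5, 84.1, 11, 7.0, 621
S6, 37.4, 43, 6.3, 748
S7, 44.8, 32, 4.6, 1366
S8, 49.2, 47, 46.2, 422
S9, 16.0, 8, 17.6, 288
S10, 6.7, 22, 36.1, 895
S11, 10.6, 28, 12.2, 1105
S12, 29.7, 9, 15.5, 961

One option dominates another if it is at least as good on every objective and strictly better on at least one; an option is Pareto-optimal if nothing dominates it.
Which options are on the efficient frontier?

S1: not dominated.
S2: dominated by S6 (write latency 37.4≤86.2, storage 43≥16, read latency 6.3≤16.2, cost 748≤1670).
S3: not dominated.
S4: dominated by S6 (write latency 37.4≤92.7, storage 43≥27, read latency 6.3≤13.2, cost 748≤1660).
S5: not dominated.
S6: not dominated.
S7: not dominated (best read latency).
S8: not dominated (best storage).
S9: not dominated (best cost).
S10: not dominated (best write latency).
S11: not dominated.
S12: not dominated.

S1, S3, S5, S6, S7, S8, S9, S10, S11, S12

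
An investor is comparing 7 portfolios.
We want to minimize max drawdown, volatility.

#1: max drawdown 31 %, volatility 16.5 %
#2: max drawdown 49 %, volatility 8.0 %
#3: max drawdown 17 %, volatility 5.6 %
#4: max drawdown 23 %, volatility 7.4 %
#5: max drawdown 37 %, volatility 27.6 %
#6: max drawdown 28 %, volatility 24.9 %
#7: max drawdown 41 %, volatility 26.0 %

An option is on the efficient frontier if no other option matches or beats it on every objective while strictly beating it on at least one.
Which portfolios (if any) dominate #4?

#3: max drawdown 17≤23, volatility 5.6≤7.4 — dominates #4.
Others (#1, #2, #5, #6, #7) are each worse than #4 on at least one objective.

#3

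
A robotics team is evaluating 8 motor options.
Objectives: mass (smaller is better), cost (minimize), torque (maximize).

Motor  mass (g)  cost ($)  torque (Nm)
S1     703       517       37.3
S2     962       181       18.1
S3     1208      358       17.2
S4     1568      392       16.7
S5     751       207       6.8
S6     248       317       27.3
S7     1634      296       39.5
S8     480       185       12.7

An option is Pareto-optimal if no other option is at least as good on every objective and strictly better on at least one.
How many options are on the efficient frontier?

5

S1: not dominated.
S2: not dominated (best cost).
S3: dominated by S2 (mass 962≤1208, cost 181≤358, torque 18.1≥17.2).
S4: dominated by S2 (mass 962≤1568, cost 181≤392, torque 18.1≥16.7).
S5: dominated by S8 (mass 480≤751, cost 185≤207, torque 12.7≥6.8).
S6: not dominated (best mass).
S7: not dominated (best torque).
S8: not dominated.
Pareto-optimal: S1, S2, S6, S7, S8 → 5.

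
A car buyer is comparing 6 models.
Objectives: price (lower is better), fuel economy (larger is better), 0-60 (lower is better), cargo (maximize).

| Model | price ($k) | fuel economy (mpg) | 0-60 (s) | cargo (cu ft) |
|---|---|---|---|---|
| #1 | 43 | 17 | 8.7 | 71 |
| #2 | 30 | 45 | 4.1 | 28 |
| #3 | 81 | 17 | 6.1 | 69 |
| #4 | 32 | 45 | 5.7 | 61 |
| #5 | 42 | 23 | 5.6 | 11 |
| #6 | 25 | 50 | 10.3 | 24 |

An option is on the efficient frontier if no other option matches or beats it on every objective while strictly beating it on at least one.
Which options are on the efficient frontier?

#1: not dominated (best cargo).
#2: not dominated (best 0-60).
#3: not dominated.
#4: not dominated.
#5: dominated by #2 (price 30≤42, fuel economy 45≥23, 0-60 4.1≤5.6, cargo 28≥11).
#6: not dominated (best price).

#1, #2, #3, #4, #6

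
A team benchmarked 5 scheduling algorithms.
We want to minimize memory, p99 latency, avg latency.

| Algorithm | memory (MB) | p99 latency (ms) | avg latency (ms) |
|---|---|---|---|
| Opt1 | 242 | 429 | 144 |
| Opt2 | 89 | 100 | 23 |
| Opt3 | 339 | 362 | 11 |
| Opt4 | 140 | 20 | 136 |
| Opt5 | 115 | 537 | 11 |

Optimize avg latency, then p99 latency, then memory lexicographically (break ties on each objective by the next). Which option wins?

Opt3

First minimize avg latency: best is 11, kept {Opt3, Opt5}.
Then minimize p99 latency: best is 362, kept {Opt3}.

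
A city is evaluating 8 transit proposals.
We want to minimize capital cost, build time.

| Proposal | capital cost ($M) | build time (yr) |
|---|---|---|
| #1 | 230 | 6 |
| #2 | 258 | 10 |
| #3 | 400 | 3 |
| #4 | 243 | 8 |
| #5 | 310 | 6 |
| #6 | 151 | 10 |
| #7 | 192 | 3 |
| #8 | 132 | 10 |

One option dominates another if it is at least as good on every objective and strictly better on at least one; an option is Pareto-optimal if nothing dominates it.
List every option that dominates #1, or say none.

#7: capital cost 192≤230, build time 3≤6 — dominates #1.
Others (#2, #3, #4, #5, #6, #8) are each worse than #1 on at least one objective.

#7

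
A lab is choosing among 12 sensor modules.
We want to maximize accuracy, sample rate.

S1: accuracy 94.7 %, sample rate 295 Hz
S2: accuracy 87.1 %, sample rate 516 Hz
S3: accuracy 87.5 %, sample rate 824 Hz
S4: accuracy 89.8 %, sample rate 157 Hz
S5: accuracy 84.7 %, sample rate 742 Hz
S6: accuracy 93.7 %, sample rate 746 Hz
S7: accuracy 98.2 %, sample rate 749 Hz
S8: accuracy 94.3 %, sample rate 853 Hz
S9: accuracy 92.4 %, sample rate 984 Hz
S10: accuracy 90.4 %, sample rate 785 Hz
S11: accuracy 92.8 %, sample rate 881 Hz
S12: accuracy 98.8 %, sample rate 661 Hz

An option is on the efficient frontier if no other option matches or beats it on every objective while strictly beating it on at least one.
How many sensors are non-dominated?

5

S1: dominated by S7 (accuracy 98.2≥94.7, sample rate 749≥295).
S2: dominated by S3 (accuracy 87.5≥87.1, sample rate 824≥516).
S3: dominated by S8 (accuracy 94.3≥87.5, sample rate 853≥824).
S4: dominated by S1 (accuracy 94.7≥89.8, sample rate 295≥157).
S5: dominated by S3 (accuracy 87.5≥84.7, sample rate 824≥742).
S6: dominated by S7 (accuracy 98.2≥93.7, sample rate 749≥746).
S7: not dominated.
S8: not dominated.
S9: not dominated (best sample rate).
S10: dominated by S8 (accuracy 94.3≥90.4, sample rate 853≥785).
S11: not dominated.
S12: not dominated (best accuracy).
Pareto-optimal: S7, S8, S9, S11, S12 → 5.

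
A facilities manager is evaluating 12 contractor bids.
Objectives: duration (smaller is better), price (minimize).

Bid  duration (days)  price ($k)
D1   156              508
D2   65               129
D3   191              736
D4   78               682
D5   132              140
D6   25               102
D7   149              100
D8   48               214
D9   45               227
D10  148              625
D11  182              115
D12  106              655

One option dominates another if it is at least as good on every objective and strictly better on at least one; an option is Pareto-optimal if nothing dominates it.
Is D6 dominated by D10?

No

D10 vs D6: D10 is worse on duration (148 vs 25), so it does not dominate D6.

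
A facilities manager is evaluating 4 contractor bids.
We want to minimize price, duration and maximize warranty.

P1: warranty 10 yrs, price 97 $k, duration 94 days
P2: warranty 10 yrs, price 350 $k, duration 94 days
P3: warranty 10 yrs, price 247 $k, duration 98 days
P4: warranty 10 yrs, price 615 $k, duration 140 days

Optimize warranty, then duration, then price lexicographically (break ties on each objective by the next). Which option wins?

First maximize warranty: best is 10, kept {P1, P2, P3, P4}.
Then minimize duration: best is 94, kept {P1, P2}.
Then minimize price: best is 97, kept {P1}.

P1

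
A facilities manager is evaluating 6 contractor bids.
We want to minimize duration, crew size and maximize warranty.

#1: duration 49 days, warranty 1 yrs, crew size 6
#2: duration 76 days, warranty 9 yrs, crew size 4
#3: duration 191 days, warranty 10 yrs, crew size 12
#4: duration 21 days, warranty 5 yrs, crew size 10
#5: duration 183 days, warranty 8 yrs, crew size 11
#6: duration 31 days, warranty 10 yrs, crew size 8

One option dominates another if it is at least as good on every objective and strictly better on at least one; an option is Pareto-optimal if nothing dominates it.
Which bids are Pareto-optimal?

#1: not dominated.
#2: not dominated (best crew size).
#3: dominated by #6 (duration 31≤191, warranty 10≥10, crew size 8≤12).
#4: not dominated (best duration).
#5: dominated by #2 (duration 76≤183, warranty 9≥8, crew size 4≤11).
#6: not dominated.

#1, #2, #4, #6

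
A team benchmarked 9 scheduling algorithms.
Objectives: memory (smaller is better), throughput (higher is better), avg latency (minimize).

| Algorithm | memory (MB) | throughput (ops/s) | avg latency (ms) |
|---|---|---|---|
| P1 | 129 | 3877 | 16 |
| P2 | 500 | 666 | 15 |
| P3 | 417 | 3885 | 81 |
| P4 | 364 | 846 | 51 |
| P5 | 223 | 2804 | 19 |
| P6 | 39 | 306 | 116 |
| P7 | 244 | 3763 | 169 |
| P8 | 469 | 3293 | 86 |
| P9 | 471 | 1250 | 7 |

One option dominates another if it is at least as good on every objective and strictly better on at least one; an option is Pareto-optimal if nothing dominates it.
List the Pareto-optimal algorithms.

P1: not dominated.
P2: dominated by P9 (memory 471≤500, throughput 1250≥666, avg latency 7≤15).
P3: not dominated (best throughput).
P4: dominated by P1 (memory 129≤364, throughput 3877≥846, avg latency 16≤51).
P5: dominated by P1 (memory 129≤223, throughput 3877≥2804, avg latency 16≤19).
P6: not dominated (best memory).
P7: dominated by P1 (memory 129≤244, throughput 3877≥3763, avg latency 16≤169).
P8: dominated by P1 (memory 129≤469, throughput 3877≥3293, avg latency 16≤86).
P9: not dominated (best avg latency).

P1, P3, P6, P9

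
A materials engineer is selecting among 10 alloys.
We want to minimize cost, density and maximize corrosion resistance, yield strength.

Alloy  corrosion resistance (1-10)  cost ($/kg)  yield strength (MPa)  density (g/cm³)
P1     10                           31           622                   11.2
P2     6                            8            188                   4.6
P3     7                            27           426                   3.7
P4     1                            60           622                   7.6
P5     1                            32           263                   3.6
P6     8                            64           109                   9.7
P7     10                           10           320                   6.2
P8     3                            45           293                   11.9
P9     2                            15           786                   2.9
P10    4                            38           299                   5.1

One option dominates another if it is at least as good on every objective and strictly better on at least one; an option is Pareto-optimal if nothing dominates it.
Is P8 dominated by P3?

Yes

P3 vs P8: corrosion resistance 7≥3, cost 27≤45, yield strength 426≥293, density 3.7≤11.9 — P3 is at least as good on every objective with at least one strict improvement.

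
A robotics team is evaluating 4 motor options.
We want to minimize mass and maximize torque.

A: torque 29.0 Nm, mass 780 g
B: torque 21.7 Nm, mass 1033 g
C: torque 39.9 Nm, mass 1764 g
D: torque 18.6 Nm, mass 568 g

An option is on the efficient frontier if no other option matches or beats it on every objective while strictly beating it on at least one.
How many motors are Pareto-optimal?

3

A: not dominated.
B: dominated by A (torque 29.0≥21.7, mass 780≤1033).
C: not dominated (best torque).
D: not dominated (best mass).
Pareto-optimal: A, C, D → 3.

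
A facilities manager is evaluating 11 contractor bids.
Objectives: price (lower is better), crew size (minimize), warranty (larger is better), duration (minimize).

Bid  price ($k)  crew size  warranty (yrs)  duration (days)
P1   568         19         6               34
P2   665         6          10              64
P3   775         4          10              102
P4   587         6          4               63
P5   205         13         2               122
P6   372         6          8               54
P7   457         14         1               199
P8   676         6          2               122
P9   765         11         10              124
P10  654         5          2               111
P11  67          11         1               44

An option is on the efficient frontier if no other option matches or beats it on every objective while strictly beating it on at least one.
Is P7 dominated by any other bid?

P5 vs P7: price 205≤457, crew size 13≤14, warranty 2≥1, duration 122≤199 — P5 is at least as good on every objective and strictly better on at least one, so P5 dominates P7.

Yes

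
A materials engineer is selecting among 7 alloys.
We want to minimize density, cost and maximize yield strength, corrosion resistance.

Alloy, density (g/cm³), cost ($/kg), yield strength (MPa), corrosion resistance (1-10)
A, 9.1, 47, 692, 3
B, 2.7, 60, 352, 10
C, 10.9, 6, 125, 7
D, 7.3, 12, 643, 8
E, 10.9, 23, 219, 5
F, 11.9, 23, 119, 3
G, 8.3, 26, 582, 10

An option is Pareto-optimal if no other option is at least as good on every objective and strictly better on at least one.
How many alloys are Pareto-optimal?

A: not dominated (best yield strength).
B: not dominated (best density).
C: not dominated (best cost).
D: not dominated.
E: dominated by D (density 7.3≤10.9, cost 12≤23, yield strength 643≥219, corrosion resistance 8≥5).
F: dominated by C (density 10.9≤11.9, cost 6≤23, yield strength 125≥119, corrosion resistance 7≥3).
G: not dominated.
Pareto-optimal: A, B, C, D, G → 5.

5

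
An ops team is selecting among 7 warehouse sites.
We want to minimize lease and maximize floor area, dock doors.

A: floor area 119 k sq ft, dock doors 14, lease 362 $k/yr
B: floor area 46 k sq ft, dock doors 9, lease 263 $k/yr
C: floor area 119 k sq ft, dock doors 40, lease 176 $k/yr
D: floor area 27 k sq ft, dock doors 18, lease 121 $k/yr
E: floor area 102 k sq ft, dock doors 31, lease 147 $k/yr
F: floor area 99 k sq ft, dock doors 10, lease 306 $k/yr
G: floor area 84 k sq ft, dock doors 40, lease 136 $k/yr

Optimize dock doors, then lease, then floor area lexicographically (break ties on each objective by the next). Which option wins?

First maximize dock doors: best is 40, kept {C, G}.
Then minimize lease: best is 136, kept {G}.

G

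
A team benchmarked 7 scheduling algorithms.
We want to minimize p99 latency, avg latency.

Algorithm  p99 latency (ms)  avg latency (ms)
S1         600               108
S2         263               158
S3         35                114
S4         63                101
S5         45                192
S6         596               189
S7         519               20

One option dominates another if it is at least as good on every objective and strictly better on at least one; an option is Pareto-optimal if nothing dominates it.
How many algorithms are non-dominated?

3

S1: dominated by S4 (p99 latency 63≤600, avg latency 101≤108).
S2: dominated by S3 (p99 latency 35≤263, avg latency 114≤158).
S3: not dominated (best p99 latency).
S4: not dominated.
S5: dominated by S3 (p99 latency 35≤45, avg latency 114≤192).
S6: dominated by S2 (p99 latency 263≤596, avg latency 158≤189).
S7: not dominated (best avg latency).
Pareto-optimal: S3, S4, S7 → 3.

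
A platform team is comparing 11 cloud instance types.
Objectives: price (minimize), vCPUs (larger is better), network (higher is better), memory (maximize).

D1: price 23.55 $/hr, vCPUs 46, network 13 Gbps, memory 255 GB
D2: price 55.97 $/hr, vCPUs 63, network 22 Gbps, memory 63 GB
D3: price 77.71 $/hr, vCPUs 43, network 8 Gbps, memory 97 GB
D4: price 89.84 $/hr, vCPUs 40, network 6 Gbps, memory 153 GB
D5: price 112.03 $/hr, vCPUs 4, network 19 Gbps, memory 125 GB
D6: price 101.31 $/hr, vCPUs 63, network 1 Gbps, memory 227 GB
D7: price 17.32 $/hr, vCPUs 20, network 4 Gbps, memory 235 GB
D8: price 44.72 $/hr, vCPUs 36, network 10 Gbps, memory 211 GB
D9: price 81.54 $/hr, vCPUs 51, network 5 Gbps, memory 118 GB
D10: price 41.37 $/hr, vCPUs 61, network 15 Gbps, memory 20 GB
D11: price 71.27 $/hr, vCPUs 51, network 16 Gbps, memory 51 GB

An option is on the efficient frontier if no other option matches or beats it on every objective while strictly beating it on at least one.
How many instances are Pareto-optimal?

7

D1: not dominated (best memory).
D2: not dominated (best network).
D3: dominated by D1 (price 23.55≤77.71, vCPUs 46≥43, network 13≥8, memory 255≥97).
D4: dominated by D1 (price 23.55≤89.84, vCPUs 46≥40, network 13≥6, memory 255≥153).
D5: not dominated.
D6: not dominated.
D7: not dominated (best price).
D8: dominated by D1 (price 23.55≤44.72, vCPUs 46≥36, network 13≥10, memory 255≥211).
D9: not dominated.
D10: not dominated.
D11: dominated by D2 (price 55.97≤71.27, vCPUs 63≥51, network 22≥16, memory 63≥51).
Pareto-optimal: D1, D2, D5, D6, D7, D9, D10 → 7.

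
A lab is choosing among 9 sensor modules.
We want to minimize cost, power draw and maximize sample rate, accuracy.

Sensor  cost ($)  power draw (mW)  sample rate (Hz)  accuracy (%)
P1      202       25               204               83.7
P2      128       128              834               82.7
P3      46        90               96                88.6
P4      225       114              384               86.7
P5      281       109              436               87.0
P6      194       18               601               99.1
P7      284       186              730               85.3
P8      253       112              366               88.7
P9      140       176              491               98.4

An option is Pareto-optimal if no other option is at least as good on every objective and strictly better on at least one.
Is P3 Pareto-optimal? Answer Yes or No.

P1: worse on cost (202 vs 46).
P2: worse on cost (128 vs 46).
P4: worse on cost (225 vs 46).
P5: worse on cost (281 vs 46).
P6: worse on cost (194 vs 46).
P7: worse on cost (284 vs 46).
P8: worse on cost (253 vs 46).
P9: worse on cost (140 vs 46).
No option is at least as good as P3 on every objective and strictly better on one.

Yes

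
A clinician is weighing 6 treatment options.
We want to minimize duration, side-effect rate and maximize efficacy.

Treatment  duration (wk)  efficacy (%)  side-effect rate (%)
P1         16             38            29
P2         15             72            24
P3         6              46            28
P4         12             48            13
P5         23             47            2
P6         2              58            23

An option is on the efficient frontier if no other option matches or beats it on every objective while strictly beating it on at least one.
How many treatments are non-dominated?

4

P1: dominated by P2 (duration 15≤16, efficacy 72≥38, side-effect rate 24≤29).
P2: not dominated (best efficacy).
P3: dominated by P6 (duration 2≤6, efficacy 58≥46, side-effect rate 23≤28).
P4: not dominated.
P5: not dominated (best side-effect rate).
P6: not dominated (best duration).
Pareto-optimal: P2, P4, P5, P6 → 4.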